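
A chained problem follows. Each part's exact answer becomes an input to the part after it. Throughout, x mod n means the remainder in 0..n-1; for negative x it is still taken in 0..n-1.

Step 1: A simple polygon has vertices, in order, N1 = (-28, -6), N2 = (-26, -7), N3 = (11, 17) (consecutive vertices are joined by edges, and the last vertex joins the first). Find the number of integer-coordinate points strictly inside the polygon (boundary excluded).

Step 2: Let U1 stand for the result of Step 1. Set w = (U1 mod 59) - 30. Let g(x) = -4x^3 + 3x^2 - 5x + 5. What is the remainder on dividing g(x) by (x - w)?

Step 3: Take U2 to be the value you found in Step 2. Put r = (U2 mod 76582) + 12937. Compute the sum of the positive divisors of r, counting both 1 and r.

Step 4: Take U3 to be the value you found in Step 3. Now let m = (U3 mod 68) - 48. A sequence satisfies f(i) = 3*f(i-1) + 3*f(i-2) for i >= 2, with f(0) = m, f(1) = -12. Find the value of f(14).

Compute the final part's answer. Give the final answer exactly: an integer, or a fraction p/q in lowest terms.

Step 1: cross terms: (-28*-7 - -26*-6)=40, (-26*17 - 11*-7)=-365, (11*-6 - -28*17)=410; twice the area = |85| = 85; area = 85/2; boundary points = 1 + 1 + 1 = 3; strictly interior points = area - boundary/2 + 1 = 42; answer 42
Step 2: U1 = 42; w = 12; remainder = value at the root: -4*(12)^3 + 3*(12)^2 - 5*(12)^1 + 5 = (-6912) + (432) + (-60) + (5) = -6535; answer -6535
Step 3: U2 = -6535; r = 82984; 82984 = 2^3 * 11 * 23 * 41; sigma = (1 + 2 + 4 + 8) * (1 + 11) * (1 + 23) * (1 + 41) = 15 * 12 * 24 * 42 = 181440; answer 181440
Step 4: U3 = 181440; m = -32; f(2) = 3*(-12) + 3*(-32) = -132; iterating: f(2)=-132, f(3)=-432, f(4)=-1692, f(5)=-6372, f(6)=-24192, f(7)=-91692, f(8)=-347652, f(9)=-1318032, f(10)=-4997052, f(11)=-18945252, f(12)=-71826912, f(13)=-272316492, f(14)=-1032430212; answer -1032430212

-1032430212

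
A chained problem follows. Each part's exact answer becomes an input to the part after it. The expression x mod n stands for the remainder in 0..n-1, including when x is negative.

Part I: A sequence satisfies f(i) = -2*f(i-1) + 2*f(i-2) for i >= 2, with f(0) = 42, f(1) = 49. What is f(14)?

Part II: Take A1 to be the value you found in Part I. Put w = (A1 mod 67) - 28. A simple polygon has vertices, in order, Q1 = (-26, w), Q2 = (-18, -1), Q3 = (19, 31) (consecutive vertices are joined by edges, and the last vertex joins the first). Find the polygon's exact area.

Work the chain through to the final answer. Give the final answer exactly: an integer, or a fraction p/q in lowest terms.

Part I: f(2) = -2*(49) + 2*(42) = -14; iterating: f(2)=-14, f(3)=126, f(4)=-280, f(5)=812, f(6)=-2184, f(7)=5992, f(8)=-16352, f(9)=44688, f(10)=-122080, f(11)=333536, f(12)=-911232, f(13)=2489536, f(14)=-6801536; answer -6801536
Part II: A1 = -6801536; w = 8; cross terms: (-26*-1 - -18*8)=170, (-18*31 - 19*-1)=-539, (19*8 - -26*31)=958; twice the area = |589| = 589; area = 589/2; answer 589/2

589/2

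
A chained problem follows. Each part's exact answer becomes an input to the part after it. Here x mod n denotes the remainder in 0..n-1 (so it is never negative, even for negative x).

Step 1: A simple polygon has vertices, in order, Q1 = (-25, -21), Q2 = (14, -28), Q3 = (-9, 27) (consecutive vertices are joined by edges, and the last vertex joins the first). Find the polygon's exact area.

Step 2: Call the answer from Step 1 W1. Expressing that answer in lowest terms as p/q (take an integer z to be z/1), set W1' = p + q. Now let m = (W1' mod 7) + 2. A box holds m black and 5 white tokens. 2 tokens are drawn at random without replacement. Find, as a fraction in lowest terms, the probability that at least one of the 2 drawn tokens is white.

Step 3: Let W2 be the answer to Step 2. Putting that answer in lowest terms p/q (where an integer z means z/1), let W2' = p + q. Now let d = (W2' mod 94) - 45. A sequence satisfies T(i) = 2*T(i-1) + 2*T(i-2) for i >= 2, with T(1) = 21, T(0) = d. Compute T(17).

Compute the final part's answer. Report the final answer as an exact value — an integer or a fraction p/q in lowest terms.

265250048

Step 1: cross terms: (-25*-28 - 14*-21)=994, (14*27 - -9*-28)=126, (-9*-21 - -25*27)=864; twice the area = |1984| = 1984; area = 992; answer 992
Step 2: W1 = 992; threaded value p + q = 993; m = 8; total draws C(13,2) = 78; complement C(8,2) = 28; favorable 78 - 28 = 50; P = 25/39; answer 25/39
Step 3: W2 = 25/39; threaded value p + q = 64; d = 19; T(2) = 2*(21) + 2*(19) = 80; iterating: T(2)=80, T(3)=202, T(4)=564, T(5)=1532, T(6)=4192, T(7)=11448, T(8)=31280, T(9)=85456, T(10)=233472, T(11)=637856, T(12)=1742656, T(13)=4761024, T(14)=13007360, T(15)=35536768, T(16)=97088256, T(17)=265250048; answer 265250048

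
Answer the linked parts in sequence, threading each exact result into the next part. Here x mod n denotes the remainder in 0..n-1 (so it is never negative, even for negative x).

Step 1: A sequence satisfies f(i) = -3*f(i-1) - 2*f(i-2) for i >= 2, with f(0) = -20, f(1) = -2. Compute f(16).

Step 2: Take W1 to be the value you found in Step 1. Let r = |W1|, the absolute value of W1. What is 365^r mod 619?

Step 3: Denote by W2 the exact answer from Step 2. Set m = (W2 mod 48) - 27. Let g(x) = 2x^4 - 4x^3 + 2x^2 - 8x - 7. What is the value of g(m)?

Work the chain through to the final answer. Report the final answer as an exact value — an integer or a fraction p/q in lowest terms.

148089

Step 1: f(2) = -3*(-2) - 2*(-20) = 46; iterating: f(2)=46, f(3)=-134, f(4)=310, f(5)=-662, f(6)=1366, f(7)=-2774, f(8)=5590, f(9)=-11222, f(10)=22486, f(11)=-45014, f(12)=90070, f(13)=-180182, f(14)=360406, f(15)=-720854, f(16)=1441750; answer 1441750
Step 2: W1 = 1441750; r = 1441750; squarings mod 619: 365^1=365, 365^2=140, 365^4=411, 365^8=553, 365^16=23, 365^32=529, 365^64=53, 365^128=333, 365^256=88, 365^512=316, 365^1024=197, 365^2048=431, 365^4096=61, 365^8192=7, 365^16384=49, 365^32768=544, 365^65536=54, 365^131072=440, 365^262144=472, 365^524288=563, 365^1048576=41; 365^1441750 = 365^2 * 365^4 * 365^16 * 365^64 * 365^128 * 365^256 * 365^512 * 365^1024 * 365^2048 * 365^4096 * 365^8192 * 365^16384 * 365^32768 * 365^65536 * 365^262144 * 365^1048576 = 155 (mod 619); answer 155
Step 3: W2 = 155; m = -16; 2*(-16)^4 - 4*(-16)^3 + 2*(-16)^2 - 8*(-16)^1 - 7 = (131072) + (16384) + (512) + (128) + (-7) = 148089; answer 148089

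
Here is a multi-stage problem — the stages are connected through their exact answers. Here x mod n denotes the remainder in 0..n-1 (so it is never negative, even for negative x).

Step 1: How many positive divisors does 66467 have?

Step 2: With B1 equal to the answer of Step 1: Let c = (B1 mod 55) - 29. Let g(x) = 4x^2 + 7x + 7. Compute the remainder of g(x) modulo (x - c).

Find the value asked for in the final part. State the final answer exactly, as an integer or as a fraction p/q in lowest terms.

2734

Step 1: 66467 is prime, so its only divisors are 1 and 66467; count = 2; answer 2
Step 2: B1 = 2; c = -27; remainder = value at the root: 4*(-27)^2 + 7*(-27)^1 + 7 = (2916) + (-189) + (7) = 2734; answer 2734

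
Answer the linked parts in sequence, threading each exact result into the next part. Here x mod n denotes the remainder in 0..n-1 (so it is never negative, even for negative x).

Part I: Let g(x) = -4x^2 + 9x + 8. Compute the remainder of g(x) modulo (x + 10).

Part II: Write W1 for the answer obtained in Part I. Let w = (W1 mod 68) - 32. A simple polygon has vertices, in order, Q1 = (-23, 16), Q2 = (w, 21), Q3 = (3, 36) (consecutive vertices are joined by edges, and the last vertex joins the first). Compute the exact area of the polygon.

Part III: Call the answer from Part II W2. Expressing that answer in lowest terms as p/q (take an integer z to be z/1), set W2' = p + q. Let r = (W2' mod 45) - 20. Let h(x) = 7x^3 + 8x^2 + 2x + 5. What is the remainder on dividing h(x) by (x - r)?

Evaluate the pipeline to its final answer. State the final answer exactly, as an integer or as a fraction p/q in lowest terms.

-323

Part I: remainder = value at the root: -4*(-10)^2 + 9*(-10)^1 + 8 = (-400) + (-90) + (8) = -482; answer -482
Part II: W1 = -482; w = 30; cross terms: (-23*21 - 30*16)=-963, (30*36 - 3*21)=1017, (3*16 - -23*36)=876; twice the area = |930| = 930; area = 465; answer 465
Part III: W2 = 465; threaded value p + q = 466; r = -4; remainder = value at the root: 7*(-4)^3 + 8*(-4)^2 + 2*(-4)^1 + 5 = (-448) + (128) + (-8) + (5) = -323; answer -323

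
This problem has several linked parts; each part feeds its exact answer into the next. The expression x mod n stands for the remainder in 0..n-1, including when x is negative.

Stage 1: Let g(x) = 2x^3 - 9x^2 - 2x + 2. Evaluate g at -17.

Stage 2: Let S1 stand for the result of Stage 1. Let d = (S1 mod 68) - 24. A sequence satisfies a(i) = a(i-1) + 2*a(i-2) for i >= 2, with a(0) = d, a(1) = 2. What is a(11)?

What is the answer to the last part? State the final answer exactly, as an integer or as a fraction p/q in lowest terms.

Stage 1: 2*(-17)^3 - 9*(-17)^2 - 2*(-17)^1 + 2 = (-9826) + (-2601) + (34) + (2) = -12391; answer -12391
Stage 2: S1 = -12391; d = 29; a(2) = 1*(2) + 2*(29) = 60; iterating: a(2)=60, a(3)=64, a(4)=184, a(5)=312, a(6)=680, a(7)=1304, a(8)=2664, a(9)=5272, a(10)=10600, a(11)=21144; answer 21144

21144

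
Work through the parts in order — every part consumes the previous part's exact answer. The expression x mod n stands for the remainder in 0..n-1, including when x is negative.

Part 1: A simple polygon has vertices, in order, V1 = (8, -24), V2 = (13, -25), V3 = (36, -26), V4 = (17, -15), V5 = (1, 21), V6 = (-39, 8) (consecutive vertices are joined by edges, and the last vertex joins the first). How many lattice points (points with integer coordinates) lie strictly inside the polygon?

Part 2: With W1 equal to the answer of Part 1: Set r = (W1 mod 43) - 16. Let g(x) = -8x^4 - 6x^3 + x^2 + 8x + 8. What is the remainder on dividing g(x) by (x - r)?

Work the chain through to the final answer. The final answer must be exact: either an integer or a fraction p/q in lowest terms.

Part 1: cross terms: (8*-25 - 13*-24)=112, (13*-26 - 36*-25)=562, (36*-15 - 17*-26)=-98, (17*21 - 1*-15)=372, (1*8 - -39*21)=827, (-39*-24 - 8*8)=872; twice the area = |2647| = 2647; area = 2647/2; boundary points = 1 + 1 + 1 + 4 + 1 + 1 = 9; strictly interior points = area - boundary/2 + 1 = 1320; answer 1320
Part 2: W1 = 1320; r = 14; remainder = value at the root: -8*(14)^4 - 6*(14)^3 + 1*(14)^2 + 8*(14)^1 + 8 = (-307328) + (-16464) + (196) + (112) + (8) = -323476; answer -323476

-323476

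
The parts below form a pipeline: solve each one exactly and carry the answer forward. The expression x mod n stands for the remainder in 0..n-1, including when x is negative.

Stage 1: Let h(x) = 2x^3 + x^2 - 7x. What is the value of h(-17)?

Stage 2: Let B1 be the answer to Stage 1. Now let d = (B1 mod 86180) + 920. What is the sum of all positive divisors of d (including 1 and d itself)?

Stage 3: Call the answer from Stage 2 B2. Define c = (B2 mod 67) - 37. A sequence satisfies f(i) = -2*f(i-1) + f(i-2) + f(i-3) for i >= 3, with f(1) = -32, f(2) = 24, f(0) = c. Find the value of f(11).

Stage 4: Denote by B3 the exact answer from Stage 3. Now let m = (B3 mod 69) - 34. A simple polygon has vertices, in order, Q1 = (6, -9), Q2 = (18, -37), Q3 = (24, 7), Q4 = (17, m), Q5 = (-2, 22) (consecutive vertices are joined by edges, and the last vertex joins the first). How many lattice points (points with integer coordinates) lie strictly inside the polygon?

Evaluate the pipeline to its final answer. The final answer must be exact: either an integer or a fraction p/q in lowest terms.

Stage 1: 2*(-17)^3 + 1*(-17)^2 - 7*(-17)^1 = (-9826) + (289) + (119) = -9418; answer -9418
Stage 2: B1 = -9418; d = 77682; 77682 = 2 * 3 * 11^2 * 107; sigma = (1 + 2) * (1 + 3) * (1 + 11 + 121) * (1 + 107) = 3 * 4 * 133 * 108 = 172368; answer 172368
Stage 3: B2 = 172368; c = 7; f(3) = -2*(24) + 1*(-32) + 1*(7) = -73; iterating: f(3)=-73, f(4)=138, f(5)=-325, f(6)=715, f(7)=-1617, f(8)=3624, f(9)=-8150, f(10)=18307, f(11)=-41140; answer -41140
Stage 4: B3 = -41140; m = 19; cross terms: (6*-37 - 18*-9)=-60, (18*7 - 24*-37)=1014, (24*19 - 17*7)=337, (17*22 - -2*19)=412, (-2*-9 - 6*22)=-114; twice the area = |1589| = 1589; area = 1589/2; boundary points = 4 + 2 + 1 + 1 + 1 = 9; strictly interior points = area - boundary/2 + 1 = 791; answer 791

791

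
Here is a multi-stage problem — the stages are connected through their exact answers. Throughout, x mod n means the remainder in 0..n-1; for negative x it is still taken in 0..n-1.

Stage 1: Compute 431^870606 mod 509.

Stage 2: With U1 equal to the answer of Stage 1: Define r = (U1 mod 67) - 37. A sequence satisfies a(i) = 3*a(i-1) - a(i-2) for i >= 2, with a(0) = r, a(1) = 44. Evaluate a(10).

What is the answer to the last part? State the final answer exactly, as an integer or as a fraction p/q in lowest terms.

Stage 1: squarings mod 509: 431^1=431, 431^2=485, 431^4=67, 431^8=417, 431^16=320, 431^32=91, 431^64=137, 431^128=445, 431^256=24, 431^512=67, 431^1024=417, 431^2048=320, 431^4096=91, 431^8192=137, 431^16384=445, 431^32768=24, 431^65536=67, 431^131072=417, 431^262144=320, 431^524288=91; 431^870606 = 431^2 * 431^4 * 431^8 * 431^64 * 431^128 * 431^2048 * 431^16384 * 431^65536 * 431^262144 * 431^524288 = 405 (mod 509); answer 405
Stage 2: U1 = 405; r = -34; a(2) = 3*(44) - 1*(-34) = 166; iterating: a(2)=166, a(3)=454, a(4)=1196, a(5)=3134, a(6)=8206, a(7)=21484, a(8)=56246, a(9)=147254, a(10)=385516; answer 385516

385516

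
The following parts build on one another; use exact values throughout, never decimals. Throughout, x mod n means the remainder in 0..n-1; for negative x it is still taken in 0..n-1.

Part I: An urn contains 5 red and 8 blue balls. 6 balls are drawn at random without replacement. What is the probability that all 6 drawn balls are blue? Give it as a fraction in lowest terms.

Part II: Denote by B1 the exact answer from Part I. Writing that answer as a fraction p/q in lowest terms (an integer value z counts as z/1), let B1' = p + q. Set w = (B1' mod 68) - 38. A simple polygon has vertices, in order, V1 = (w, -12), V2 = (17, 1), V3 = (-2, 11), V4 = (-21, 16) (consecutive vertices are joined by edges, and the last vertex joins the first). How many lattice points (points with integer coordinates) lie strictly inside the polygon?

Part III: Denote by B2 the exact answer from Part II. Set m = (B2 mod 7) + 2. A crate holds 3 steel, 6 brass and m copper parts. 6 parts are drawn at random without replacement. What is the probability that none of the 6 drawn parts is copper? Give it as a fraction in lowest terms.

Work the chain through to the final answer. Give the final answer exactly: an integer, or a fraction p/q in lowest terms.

Part I: total draws C(13,6) = 1716; favorable C(8,6) = 28; P = 7/429; answer 7/429
Part II: B1 = 7/429; threaded value p + q = 436; w = -10; cross terms: (-10*1 - 17*-12)=194, (17*11 - -2*1)=189, (-2*16 - -21*11)=199, (-21*-12 - -10*16)=412; twice the area = |994| = 994; area = 497; boundary points = 1 + 1 + 1 + 1 = 4; strictly interior points = area - boundary/2 + 1 = 496; answer 496
Part III: B2 = 496; m = 8; total draws C(17,6) = 12376; favorable C(9,6) = 84; P = 3/442; answer 3/442

3/442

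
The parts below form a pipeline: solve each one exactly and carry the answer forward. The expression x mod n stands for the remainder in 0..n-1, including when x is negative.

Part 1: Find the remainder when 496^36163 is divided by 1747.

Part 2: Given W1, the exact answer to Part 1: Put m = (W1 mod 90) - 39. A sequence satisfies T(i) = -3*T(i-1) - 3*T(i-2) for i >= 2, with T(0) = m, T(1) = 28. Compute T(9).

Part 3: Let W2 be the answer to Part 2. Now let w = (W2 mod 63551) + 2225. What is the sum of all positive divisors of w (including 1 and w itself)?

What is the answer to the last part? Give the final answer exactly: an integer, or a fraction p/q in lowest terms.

5400

Part 1: squarings mod 1747: 496^1=496, 496^2=1436, 496^4=636, 496^8=939, 496^16=1233, 496^32=399, 496^64=224, 496^128=1260, 496^256=1324, 496^512=735, 496^1024=402, 496^2048=880, 496^4096=479, 496^8192=584, 496^16384=391, 496^32768=892; 496^36163 = 496^1 * 496^2 * 496^64 * 496^256 * 496^1024 * 496^2048 * 496^32768 = 106 (mod 1747); answer 106
Part 2: W1 = 106; m = -23; T(2) = -3*(28) - 3*(-23) = -15; iterating: T(2)=-15, T(3)=-39, T(4)=162, T(5)=-369, T(6)=621, T(7)=-756, T(8)=405, T(9)=1053; answer 1053
Part 3: W2 = 1053; w = 3278; 3278 = 2 * 11 * 149; sigma = (1 + 2) * (1 + 11) * (1 + 149) = 3 * 12 * 150 = 5400; answer 5400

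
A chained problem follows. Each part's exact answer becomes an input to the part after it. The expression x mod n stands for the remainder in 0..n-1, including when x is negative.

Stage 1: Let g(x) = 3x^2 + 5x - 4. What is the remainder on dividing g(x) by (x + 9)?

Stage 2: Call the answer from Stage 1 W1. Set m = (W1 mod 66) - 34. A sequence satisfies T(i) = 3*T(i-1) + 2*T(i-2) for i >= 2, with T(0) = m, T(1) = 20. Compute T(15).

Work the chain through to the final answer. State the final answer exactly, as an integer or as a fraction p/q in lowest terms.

1630497412

Stage 1: remainder = value at the root: 3*(-9)^2 + 5*(-9)^1 - 4 = (243) + (-45) + (-4) = 194; answer 194
Stage 2: W1 = 194; m = 28; T(2) = 3*(20) + 2*(28) = 116; iterating: T(2)=116, T(3)=388, T(4)=1396, T(5)=4964, T(6)=17684, T(7)=62980, T(8)=224308, T(9)=798884, T(10)=2845268, T(11)=10133572, T(12)=36091252, T(13)=128540900, T(14)=457805204, T(15)=1630497412; answer 1630497412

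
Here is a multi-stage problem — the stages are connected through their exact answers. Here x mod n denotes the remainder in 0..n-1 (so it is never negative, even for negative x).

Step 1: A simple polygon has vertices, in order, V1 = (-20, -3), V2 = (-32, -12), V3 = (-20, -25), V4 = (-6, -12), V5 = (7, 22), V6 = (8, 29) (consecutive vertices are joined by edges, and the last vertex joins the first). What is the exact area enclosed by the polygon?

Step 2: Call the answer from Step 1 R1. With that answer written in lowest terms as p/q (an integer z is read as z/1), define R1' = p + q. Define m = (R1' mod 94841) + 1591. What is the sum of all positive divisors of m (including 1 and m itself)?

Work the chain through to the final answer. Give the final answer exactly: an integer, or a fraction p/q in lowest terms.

5856

Step 1: cross terms: (-20*-12 - -32*-3)=144, (-32*-25 - -20*-12)=560, (-20*-12 - -6*-25)=90, (-6*22 - 7*-12)=-48, (7*29 - 8*22)=27, (8*-3 - -20*29)=556; twice the area = |1329| = 1329; area = 1329/2; answer 1329/2
Step 2: R1 = 1329/2; threaded value p + q = 1331; m = 2922; 2922 = 2 * 3 * 487; sigma = (1 + 2) * (1 + 3) * (1 + 487) = 3 * 4 * 488 = 5856; answer 5856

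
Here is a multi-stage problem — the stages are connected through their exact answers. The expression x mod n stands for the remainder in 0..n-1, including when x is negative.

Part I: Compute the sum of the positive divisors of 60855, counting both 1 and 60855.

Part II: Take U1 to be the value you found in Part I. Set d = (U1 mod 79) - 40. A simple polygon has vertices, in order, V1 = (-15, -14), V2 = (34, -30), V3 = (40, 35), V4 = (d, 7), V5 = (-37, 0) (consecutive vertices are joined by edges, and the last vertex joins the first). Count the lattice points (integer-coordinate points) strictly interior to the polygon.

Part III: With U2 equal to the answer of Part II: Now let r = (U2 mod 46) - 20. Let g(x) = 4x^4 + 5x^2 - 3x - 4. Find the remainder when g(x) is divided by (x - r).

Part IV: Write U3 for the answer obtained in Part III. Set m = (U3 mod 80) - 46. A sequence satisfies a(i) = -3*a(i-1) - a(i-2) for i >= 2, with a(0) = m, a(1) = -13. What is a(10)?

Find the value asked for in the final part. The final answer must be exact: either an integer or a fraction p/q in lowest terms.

10425

Part I: 60855 = 3 * 5 * 4057; sigma = (1 + 3) * (1 + 5) * (1 + 4057) = 4 * 6 * 4058 = 97392; answer 97392
Part II: U1 = 97392; d = 24; cross terms: (-15*-30 - 34*-14)=926, (34*35 - 40*-30)=2390, (40*7 - 24*35)=-560, (24*0 - -37*7)=259, (-37*-14 - -15*0)=518; twice the area = |3533| = 3533; area = 3533/2; boundary points = 1 + 1 + 4 + 1 + 2 = 9; strictly interior points = area - boundary/2 + 1 = 1763; answer 1763
Part III: U2 = 1763; r = -5; remainder = value at the root: 4*(-5)^4 + 5*(-5)^2 - 3*(-5)^1 - 4 = (2500) + (125) + (15) + (-4) = 2636; answer 2636
Part IV: U3 = 2636; m = 30; a(2) = -3*(-13) - 1*(30) = 9; iterating: a(2)=9, a(3)=-14, a(4)=33, a(5)=-85, a(6)=222, a(7)=-581, a(8)=1521, a(9)=-3982, a(10)=10425; answer 10425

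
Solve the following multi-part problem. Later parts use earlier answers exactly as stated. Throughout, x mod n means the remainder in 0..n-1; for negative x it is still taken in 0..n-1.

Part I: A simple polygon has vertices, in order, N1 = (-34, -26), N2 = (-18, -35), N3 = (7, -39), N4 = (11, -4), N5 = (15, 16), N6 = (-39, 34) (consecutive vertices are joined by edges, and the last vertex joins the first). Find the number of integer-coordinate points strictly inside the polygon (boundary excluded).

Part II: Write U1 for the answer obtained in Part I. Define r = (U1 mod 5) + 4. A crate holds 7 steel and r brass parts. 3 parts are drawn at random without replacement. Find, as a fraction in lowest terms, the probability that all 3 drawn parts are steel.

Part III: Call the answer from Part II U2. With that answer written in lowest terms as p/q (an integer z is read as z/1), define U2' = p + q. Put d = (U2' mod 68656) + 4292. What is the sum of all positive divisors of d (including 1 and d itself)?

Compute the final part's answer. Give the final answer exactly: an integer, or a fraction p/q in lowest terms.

Part I: cross terms: (-34*-35 - -18*-26)=722, (-18*-39 - 7*-35)=947, (7*-4 - 11*-39)=401, (11*16 - 15*-4)=236, (15*34 - -39*16)=1134, (-39*-26 - -34*34)=2170; twice the area = |5610| = 5610; area = 2805; boundary points = 1 + 1 + 1 + 4 + 18 + 5 = 30; strictly interior points = area - boundary/2 + 1 = 2791; answer 2791
Part II: U1 = 2791; r = 5; total draws C(12,3) = 220; favorable C(7,3) = 35; P = 7/44; answer 7/44
Part III: U2 = 7/44; threaded value p + q = 51; d = 4343; 4343 = 43 * 101; sigma = (1 + 43) * (1 + 101) = 44 * 102 = 4488; answer 4488

4488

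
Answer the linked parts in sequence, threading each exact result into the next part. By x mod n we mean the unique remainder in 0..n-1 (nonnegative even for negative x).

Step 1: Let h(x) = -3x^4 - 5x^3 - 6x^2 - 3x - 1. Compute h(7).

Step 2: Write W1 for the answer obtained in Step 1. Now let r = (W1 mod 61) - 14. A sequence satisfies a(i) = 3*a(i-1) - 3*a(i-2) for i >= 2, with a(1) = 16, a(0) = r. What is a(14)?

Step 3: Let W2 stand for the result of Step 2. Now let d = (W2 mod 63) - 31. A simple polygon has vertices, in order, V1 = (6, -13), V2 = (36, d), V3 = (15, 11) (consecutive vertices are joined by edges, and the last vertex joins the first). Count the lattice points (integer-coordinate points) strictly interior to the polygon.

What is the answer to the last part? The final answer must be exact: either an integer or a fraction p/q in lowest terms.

343

Step 1: -3*(7)^4 - 5*(7)^3 - 6*(7)^2 - 3*(7)^1 - 1 = (-7203) + (-1715) + (-294) + (-21) + (-1) = -9234; answer -9234
Step 2: W1 = -9234; r = 24; a(2) = 3*(16) - 3*(24) = -24; iterating: a(2)=-24, a(3)=-120, a(4)=-288, a(5)=-504, a(6)=-648, a(7)=-432, a(8)=648, a(9)=3240, a(10)=7776, a(11)=13608, a(12)=17496, a(13)=11664, a(14)=-17496; answer -17496
Step 3: W2 = -17496; d = -13; cross terms: (6*-13 - 36*-13)=390, (36*11 - 15*-13)=591, (15*-13 - 6*11)=-261; twice the area = |720| = 720; area = 360; boundary points = 30 + 3 + 3 = 36; strictly interior points = area - boundary/2 + 1 = 343; answer 343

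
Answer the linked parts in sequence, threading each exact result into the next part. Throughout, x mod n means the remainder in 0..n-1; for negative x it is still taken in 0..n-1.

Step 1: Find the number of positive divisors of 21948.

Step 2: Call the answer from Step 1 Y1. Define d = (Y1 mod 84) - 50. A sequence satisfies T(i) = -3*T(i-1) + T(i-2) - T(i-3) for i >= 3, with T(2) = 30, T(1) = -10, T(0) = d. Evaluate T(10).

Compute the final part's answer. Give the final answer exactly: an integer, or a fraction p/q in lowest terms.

393758

Step 1: 21948 = 2^2 * 3 * 31 * 59; number of divisors = (2+1) * (1+1) * (1+1) * (1+1) = 24; answer 24
Step 2: Y1 = 24; d = -26; T(3) = -3*(30) + 1*(-10) - 1*(-26) = -74; iterating: T(3)=-74, T(4)=262, T(5)=-890, T(6)=3006, T(7)=-10170, T(8)=34406, T(9)=-116394, T(10)=393758; answer 393758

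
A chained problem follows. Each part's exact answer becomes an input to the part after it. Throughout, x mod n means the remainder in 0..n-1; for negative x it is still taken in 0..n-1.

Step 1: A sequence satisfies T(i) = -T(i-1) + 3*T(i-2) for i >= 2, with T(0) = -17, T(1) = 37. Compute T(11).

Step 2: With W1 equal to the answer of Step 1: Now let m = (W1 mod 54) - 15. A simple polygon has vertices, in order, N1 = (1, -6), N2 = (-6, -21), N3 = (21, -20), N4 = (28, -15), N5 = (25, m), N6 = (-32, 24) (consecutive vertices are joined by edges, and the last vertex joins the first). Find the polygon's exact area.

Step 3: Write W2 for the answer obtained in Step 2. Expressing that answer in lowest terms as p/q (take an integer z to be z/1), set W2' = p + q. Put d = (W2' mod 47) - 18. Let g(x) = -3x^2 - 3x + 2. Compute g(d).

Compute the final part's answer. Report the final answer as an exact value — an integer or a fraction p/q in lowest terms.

Step 1: T(2) = -1*(37) + 3*(-17) = -88; iterating: T(2)=-88, T(3)=199, T(4)=-463, T(5)=1060, T(6)=-2449, T(7)=5629, T(8)=-12976, T(9)=29863, T(10)=-68791, T(11)=158380; answer 158380
Step 2: W1 = 158380; m = 37; cross terms: (1*-21 - -6*-6)=-57, (-6*-20 - 21*-21)=561, (21*-15 - 28*-20)=245, (28*37 - 25*-15)=1411, (25*24 - -32*37)=1784, (-32*-6 - 1*24)=168; twice the area = |4112| = 4112; area = 2056; answer 2056
Step 3: W2 = 2056; threaded value p + q = 2057; d = 18; -3*(18)^2 - 3*(18)^1 + 2 = (-972) + (-54) + (2) = -1024; answer -1024

-1024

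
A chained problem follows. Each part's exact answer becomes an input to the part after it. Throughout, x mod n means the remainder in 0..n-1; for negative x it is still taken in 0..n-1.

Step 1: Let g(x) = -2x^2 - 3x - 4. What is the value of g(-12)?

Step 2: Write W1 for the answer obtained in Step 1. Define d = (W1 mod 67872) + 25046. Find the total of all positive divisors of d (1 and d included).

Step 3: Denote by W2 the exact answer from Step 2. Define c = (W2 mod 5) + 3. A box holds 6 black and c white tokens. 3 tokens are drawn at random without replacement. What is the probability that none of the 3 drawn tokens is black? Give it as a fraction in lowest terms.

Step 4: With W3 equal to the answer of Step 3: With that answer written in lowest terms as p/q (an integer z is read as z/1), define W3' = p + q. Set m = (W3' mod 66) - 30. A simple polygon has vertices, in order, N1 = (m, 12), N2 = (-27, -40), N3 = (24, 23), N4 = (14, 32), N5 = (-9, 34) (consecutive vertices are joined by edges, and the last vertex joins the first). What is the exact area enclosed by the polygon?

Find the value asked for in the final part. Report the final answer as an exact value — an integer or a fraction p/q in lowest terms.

1691/2

Step 1: -2*(-12)^2 - 3*(-12)^1 - 4 = (-288) + (36) + (-4) = -256; answer -256
Step 2: W1 = -256; d = 92662; 92662 = 2 * 107 * 433; sigma = (1 + 2) * (1 + 107) * (1 + 433) = 3 * 108 * 434 = 140616; answer 140616
Step 3: W2 = 140616; c = 4; total draws C(10,3) = 120; favorable C(4,3) = 4; P = 1/30; answer 1/30
Step 4: W3 = 1/30; threaded value p + q = 31; m = 1; cross terms: (1*-40 - -27*12)=284, (-27*23 - 24*-40)=339, (24*32 - 14*23)=446, (14*34 - -9*32)=764, (-9*12 - 1*34)=-142; twice the area = |1691| = 1691; area = 1691/2; answer 1691/2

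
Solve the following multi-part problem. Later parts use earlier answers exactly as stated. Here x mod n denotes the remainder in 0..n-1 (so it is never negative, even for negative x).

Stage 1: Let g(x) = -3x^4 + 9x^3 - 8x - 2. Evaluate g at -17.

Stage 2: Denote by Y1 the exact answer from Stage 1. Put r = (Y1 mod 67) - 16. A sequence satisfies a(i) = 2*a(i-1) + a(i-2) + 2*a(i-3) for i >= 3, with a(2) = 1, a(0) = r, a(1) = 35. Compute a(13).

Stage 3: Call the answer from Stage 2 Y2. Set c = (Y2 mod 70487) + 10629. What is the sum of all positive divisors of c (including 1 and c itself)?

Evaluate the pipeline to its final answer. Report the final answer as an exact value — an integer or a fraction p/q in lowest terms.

Stage 1: -3*(-17)^4 + 9*(-17)^3 - 8*(-17)^1 - 2 = (-250563) + (-44217) + (136) + (-2) = -294646; answer -294646
Stage 2: Y1 = -294646; r = 4; a(3) = 2*(1) + 1*(35) + 2*(4) = 45; iterating: a(3)=45, a(4)=161, a(5)=369, a(6)=989, a(7)=2669, a(8)=7065, a(9)=18777, a(10)=49957, a(11)=132821, a(12)=353153, a(13)=939041; answer 939041
Stage 3: Y2 = 939041; c = 33339; 33339 = 3 * 11113; sigma = (1 + 3) * (1 + 11113) = 4 * 11114 = 44456; answer 44456

44456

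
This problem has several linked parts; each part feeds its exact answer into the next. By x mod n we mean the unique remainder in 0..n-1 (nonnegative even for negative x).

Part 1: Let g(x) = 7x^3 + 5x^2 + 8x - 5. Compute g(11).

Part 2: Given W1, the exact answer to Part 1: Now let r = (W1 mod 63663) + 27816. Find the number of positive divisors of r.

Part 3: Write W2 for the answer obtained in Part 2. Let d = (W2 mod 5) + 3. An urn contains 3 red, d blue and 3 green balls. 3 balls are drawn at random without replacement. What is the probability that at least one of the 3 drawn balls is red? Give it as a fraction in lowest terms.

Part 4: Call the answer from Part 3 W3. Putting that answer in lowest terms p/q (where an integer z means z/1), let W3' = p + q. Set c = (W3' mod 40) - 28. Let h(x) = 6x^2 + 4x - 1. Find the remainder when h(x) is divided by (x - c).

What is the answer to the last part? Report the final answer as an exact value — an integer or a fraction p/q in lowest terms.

Part 1: 7*(11)^3 + 5*(11)^2 + 8*(11)^1 - 5 = (9317) + (605) + (88) + (-5) = 10005; answer 10005
Part 2: W1 = 10005; r = 37821; 37821 = 3 * 7 * 1801; number of divisors = (1+1) * (1+1) * (1+1) = 8; answer 8
Part 3: W2 = 8; d = 6; total draws C(12,3) = 220; complement C(9,3) = 84; favorable 220 - 84 = 136; P = 34/55; answer 34/55
Part 4: W3 = 34/55; threaded value p + q = 89; c = -19; remainder = value at the root: 6*(-19)^2 + 4*(-19)^1 - 1 = (2166) + (-76) + (-1) = 2089; answer 2089

2089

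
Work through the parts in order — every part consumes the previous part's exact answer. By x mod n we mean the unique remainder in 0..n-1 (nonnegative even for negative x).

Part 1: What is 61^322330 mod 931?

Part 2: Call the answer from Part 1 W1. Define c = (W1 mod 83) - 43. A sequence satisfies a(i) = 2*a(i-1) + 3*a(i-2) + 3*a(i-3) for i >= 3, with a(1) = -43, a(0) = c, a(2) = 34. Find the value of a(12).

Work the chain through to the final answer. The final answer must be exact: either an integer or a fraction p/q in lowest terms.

-4024820

Part 1: squarings mod 931: 61^1=61, 61^2=928, 61^4=9, 61^8=81, 61^16=44, 61^32=74, 61^64=821, 61^128=928, 61^256=9, 61^512=81, 61^1024=44, 61^2048=74, 61^4096=821, 61^8192=928, 61^16384=9, 61^32768=81, 61^65536=44, 61^131072=74, 61^262144=821; 61^322330 = 61^2 * 61^8 * 61^16 * 61^256 * 61^512 * 61^2048 * 61^8192 * 61^16384 * 61^32768 * 61^262144 = 674 (mod 931); answer 674
Part 2: W1 = 674; c = -33; a(3) = 2*(34) + 3*(-43) + 3*(-33) = -160; iterating: a(3)=-160, a(4)=-347, a(5)=-1072, a(6)=-3665, a(7)=-11587, a(8)=-37385, a(9)=-120526, a(10)=-387968, a(11)=-1249669, a(12)=-4024820; answer -4024820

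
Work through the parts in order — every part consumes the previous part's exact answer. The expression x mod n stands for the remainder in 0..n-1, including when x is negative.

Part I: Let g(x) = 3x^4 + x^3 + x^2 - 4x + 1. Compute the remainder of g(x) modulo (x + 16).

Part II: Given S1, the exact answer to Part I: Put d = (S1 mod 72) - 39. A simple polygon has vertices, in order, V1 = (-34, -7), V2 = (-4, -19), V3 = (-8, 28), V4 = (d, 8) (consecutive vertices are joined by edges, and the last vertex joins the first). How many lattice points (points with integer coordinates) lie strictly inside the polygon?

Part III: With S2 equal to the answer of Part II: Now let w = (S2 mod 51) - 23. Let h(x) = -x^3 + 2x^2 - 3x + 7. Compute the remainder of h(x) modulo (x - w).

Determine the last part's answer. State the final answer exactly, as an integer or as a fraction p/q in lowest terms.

-16295

Part I: remainder = value at the root: 3*(-16)^4 + 1*(-16)^3 + 1*(-16)^2 - 4*(-16)^1 + 1 = (196608) + (-4096) + (256) + (64) + (1) = 192833; answer 192833
Part II: S1 = 192833; d = -22; cross terms: (-34*-19 - -4*-7)=618, (-4*28 - -8*-19)=-264, (-8*8 - -22*28)=552, (-22*-7 - -34*8)=426; twice the area = |1332| = 1332; area = 666; boundary points = 6 + 1 + 2 + 3 = 12; strictly interior points = area - boundary/2 + 1 = 661; answer 661
Part III: S2 = 661; w = 26; remainder = value at the root: -1*(26)^3 + 2*(26)^2 - 3*(26)^1 + 7 = (-17576) + (1352) + (-78) + (7) = -16295; answer -16295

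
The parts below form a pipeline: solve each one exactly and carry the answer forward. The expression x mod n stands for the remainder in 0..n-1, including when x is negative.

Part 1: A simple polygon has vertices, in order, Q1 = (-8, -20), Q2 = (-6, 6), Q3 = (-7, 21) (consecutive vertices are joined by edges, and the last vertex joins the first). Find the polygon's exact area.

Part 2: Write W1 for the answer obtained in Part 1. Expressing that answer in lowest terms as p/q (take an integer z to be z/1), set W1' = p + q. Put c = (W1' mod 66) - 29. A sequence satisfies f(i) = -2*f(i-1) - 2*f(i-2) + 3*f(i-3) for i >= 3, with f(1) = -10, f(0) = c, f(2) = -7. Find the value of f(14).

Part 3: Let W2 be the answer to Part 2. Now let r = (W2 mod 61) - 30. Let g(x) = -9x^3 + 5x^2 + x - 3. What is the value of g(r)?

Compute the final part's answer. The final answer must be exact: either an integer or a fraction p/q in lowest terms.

Part 1: cross terms: (-8*6 - -6*-20)=-168, (-6*21 - -7*6)=-84, (-7*-20 - -8*21)=308; twice the area = |56| = 56; area = 28; answer 28
Part 2: W1 = 28; threaded value p + q = 29; c = 0; f(3) = -2*(-7) - 2*(-10) + 3*(0) = 34; iterating: f(3)=34, f(4)=-84, f(5)=79, f(6)=112, f(7)=-634, f(8)=1281, f(9)=-958, f(10)=-2548, f(11)=10855, f(12)=-19488, f(13)=9622, f(14)=52297; answer 52297
Part 3: W2 = 52297; r = -10; -9*(-10)^3 + 5*(-10)^2 + 1*(-10)^1 - 3 = (9000) + (500) + (-10) + (-3) = 9487; answer 9487

9487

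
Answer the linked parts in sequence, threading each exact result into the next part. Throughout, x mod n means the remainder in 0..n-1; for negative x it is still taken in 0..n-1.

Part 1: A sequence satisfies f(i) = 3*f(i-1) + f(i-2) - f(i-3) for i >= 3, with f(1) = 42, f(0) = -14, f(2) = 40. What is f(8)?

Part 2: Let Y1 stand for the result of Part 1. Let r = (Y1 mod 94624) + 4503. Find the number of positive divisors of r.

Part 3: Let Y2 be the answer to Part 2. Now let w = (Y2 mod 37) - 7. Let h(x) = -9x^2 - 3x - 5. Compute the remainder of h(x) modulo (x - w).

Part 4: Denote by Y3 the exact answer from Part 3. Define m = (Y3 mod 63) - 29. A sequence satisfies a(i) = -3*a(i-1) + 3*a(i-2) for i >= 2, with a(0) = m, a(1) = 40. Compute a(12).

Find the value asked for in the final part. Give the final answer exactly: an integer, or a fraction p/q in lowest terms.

Part 1: f(3) = 3*(40) + 1*(42) - 1*(-14) = 176; iterating: f(3)=176, f(4)=526, f(5)=1714, f(6)=5492, f(7)=17664, f(8)=56770; answer 56770
Part 2: Y1 = 56770; r = 61273; 61273 = 71 * 863; number of divisors = (1+1) * (1+1) = 4; answer 4
Part 3: Y2 = 4; w = -3; remainder = value at the root: -9*(-3)^2 - 3*(-3)^1 - 5 = (-81) + (9) + (-5) = -77; answer -77
Part 4: Y3 = -77; m = 20; a(2) = -3*(40) + 3*(20) = -60; iterating: a(2)=-60, a(3)=300, a(4)=-1080, a(5)=4140, a(6)=-15660, a(7)=59400, a(8)=-225180, a(9)=853740, a(10)=-3236760, a(11)=12271500, a(12)=-46524780; answer -46524780

-46524780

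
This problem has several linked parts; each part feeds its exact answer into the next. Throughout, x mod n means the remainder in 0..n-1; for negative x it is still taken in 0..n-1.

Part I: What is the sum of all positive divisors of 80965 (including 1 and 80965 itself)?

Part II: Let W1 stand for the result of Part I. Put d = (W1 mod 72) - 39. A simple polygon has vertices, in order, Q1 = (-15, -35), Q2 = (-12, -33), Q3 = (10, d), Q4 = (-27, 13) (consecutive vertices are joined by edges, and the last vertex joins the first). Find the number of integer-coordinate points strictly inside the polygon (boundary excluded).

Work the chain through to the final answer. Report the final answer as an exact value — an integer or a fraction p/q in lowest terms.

808

Part I: 80965 = 5 * 16193; sigma = (1 + 5) * (1 + 16193) = 6 * 16194 = 97164; answer 97164
Part II: W1 = 97164; d = -3; cross terms: (-15*-33 - -12*-35)=75, (-12*-3 - 10*-33)=366, (10*13 - -27*-3)=49, (-27*-35 - -15*13)=1140; twice the area = |1630| = 1630; area = 815; boundary points = 1 + 2 + 1 + 12 = 16; strictly interior points = area - boundary/2 + 1 = 808; answer 808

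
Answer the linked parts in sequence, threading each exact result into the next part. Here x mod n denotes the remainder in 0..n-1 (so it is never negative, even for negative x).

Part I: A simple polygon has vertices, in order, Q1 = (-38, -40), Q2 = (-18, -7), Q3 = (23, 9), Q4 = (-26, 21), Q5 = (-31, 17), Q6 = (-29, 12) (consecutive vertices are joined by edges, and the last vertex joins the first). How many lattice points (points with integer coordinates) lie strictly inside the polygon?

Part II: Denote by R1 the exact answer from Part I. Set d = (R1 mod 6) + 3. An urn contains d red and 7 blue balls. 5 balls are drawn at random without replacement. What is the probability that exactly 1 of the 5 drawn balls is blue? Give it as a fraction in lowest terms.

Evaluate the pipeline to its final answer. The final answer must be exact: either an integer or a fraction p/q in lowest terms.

35/286

Part I: cross terms: (-38*-7 - -18*-40)=-454, (-18*9 - 23*-7)=-1, (23*21 - -26*9)=717, (-26*17 - -31*21)=209, (-31*12 - -29*17)=121, (-29*-40 - -38*12)=1616; twice the area = |2208| = 2208; area = 1104; boundary points = 1 + 1 + 1 + 1 + 1 + 1 = 6; strictly interior points = area - boundary/2 + 1 = 1102; answer 1102
Part II: R1 = 1102; d = 7; total draws C(14,5) = 2002; favorable C(7,1)*C(7,4) = 245; P = 35/286; answer 35/286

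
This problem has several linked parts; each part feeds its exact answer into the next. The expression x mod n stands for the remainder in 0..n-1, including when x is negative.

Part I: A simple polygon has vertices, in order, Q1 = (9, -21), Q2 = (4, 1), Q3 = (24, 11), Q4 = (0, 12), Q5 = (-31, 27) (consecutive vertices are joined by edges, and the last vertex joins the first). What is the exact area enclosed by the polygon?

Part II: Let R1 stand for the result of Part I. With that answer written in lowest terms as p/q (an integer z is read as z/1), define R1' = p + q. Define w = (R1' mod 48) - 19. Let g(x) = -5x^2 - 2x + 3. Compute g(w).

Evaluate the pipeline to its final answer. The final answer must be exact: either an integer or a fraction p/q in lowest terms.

-741

Part I: cross terms: (9*1 - 4*-21)=93, (4*11 - 24*1)=20, (24*12 - 0*11)=288, (0*27 - -31*12)=372, (-31*-21 - 9*27)=408; twice the area = |1181| = 1181; area = 1181/2; answer 1181/2
Part II: R1 = 1181/2; threaded value p + q = 1183; w = 12; -5*(12)^2 - 2*(12)^1 + 3 = (-720) + (-24) + (3) = -741; answer -741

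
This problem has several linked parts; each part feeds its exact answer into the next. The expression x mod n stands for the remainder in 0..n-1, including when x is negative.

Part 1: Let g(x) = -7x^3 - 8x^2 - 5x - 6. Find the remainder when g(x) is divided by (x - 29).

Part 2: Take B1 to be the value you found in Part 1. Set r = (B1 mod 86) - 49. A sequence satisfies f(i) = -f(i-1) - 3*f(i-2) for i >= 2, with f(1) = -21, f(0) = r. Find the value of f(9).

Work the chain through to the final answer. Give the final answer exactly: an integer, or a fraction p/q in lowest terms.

Part 1: remainder = value at the root: -7*(29)^3 - 8*(29)^2 - 5*(29)^1 - 6 = (-170723) + (-6728) + (-145) + (-6) = -177602; answer -177602
Part 2: B1 = -177602; r = 25; f(2) = -1*(-21) - 3*(25) = -54; iterating: f(2)=-54, f(3)=117, f(4)=45, f(5)=-396, f(6)=261, f(7)=927, f(8)=-1710, f(9)=-1071; answer -1071

-1071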